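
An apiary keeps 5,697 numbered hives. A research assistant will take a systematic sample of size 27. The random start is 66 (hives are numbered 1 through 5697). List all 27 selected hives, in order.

k = N/n = 5697/27 = 211
hive 1: 66
hive 2: 66 + 211 = 277
hive 3: 277 + 211 = 488
hive 4: 488 + 211 = 699
hive 5: 699 + 211 = 910
hive 6: 910 + 211 = 1121
hive 7: 1121 + 211 = 1332
hive 8: 1332 + 211 = 1543
hive 9: 1543 + 211 = 1754
hive 10: 1754 + 211 = 1965
hive 11: 1965 + 211 = 2176
hive 12: 2176 + 211 = 2387
hive 13: 2387 + 211 = 2598
hive 14: 2598 + 211 = 2809
hive 15: 2809 + 211 = 3020
hive 16: 3020 + 211 = 3231
hive 17: 3231 + 211 = 3442
hive 18: 3442 + 211 = 3653
hive 19: 3653 + 211 = 3864
hive 20: 3864 + 211 = 4075
hive 21: 4075 + 211 = 4286
hive 22: 4286 + 211 = 4497
hive 23: 4497 + 211 = 4708
hive 24: 4708 + 211 = 4919
hive 25: 4919 + 211 = 5130
hive 26: 5130 + 211 = 5341
hive 27: 5341 + 211 = 5552

66, 277, 488, 699, 910, 1121, 1332, 1543, 1754, 1965, 2176, 2387, 2598, 2809, 3020, 3231, 3442, 3653, 3864, 4075, 4286, 4497, 4708, 4919, 5130, 5341, 5552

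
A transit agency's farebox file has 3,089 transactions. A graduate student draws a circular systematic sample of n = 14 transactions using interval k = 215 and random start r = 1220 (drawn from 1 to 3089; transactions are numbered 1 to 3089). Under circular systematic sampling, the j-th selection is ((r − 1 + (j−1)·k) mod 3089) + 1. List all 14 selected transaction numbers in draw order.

1220, 1435, 1650, 1865, 2080, 2295, 2510, 2725, 2940, 66, 281, 496, 711, 926

Selection 1: 1220
Selection 2: 1220 + 215 = 1435
Selection 3: 1435 + 215 = 1650
Selection 4: 1650 + 215 = 1865
Selection 5: 1865 + 215 = 2080
Selection 6: 2080 + 215 = 2295
Selection 7: 2295 + 215 = 2510
Selection 8: 2510 + 215 = 2725
Selection 9: 2725 + 215 = 2940
Selection 10: 2940 + 215 = 3155 → 3155 − 3089 = 66
Selection 11: 66 + 215 = 281
Selection 12: 281 + 215 = 496
Selection 13: 496 + 215 = 711
Selection 14: 711 + 215 = 926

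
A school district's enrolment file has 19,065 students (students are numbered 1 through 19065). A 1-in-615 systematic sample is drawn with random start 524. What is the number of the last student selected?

18974

k = 615
31st selection = r + (31−1)·k = 524 + 30×615 = 524 + 18450 = 18974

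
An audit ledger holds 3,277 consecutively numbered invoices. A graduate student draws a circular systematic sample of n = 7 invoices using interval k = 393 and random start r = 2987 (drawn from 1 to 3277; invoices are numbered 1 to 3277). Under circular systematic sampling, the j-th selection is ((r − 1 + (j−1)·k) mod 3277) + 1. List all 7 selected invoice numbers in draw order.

2987, 103, 496, 889, 1282, 1675, 2068

Selection 1: 2987
Selection 2: 2987 + 393 = 3380 → 3380 − 3277 = 103
Selection 3: 103 + 393 = 496
Selection 4: 496 + 393 = 889
Selection 5: 889 + 393 = 1282
Selection 6: 1282 + 393 = 1675
Selection 7: 1675 + 393 = 2068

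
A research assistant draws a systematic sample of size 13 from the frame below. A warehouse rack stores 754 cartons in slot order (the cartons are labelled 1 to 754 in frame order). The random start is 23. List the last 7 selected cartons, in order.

371, 429, 487, 545, 603, 661, 719

k = N/n = 754/13 = 58
7th selection = 23 + 6×58 = 371
8th: 371 + 58 = 429
9th: 429 + 58 = 487
10th: 487 + 58 = 545
11th: 545 + 58 = 603
12th: 603 + 58 = 661
13th: 661 + 58 = 719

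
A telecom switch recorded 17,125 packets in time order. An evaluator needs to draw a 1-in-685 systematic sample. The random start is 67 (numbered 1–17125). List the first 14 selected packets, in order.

packet 1: 67
packet 2: 67 + 685 = 752
packet 3: 752 + 685 = 1437
packet 4: 1437 + 685 = 2122
packet 5: 2122 + 685 = 2807
packet 6: 2807 + 685 = 3492
packet 7: 3492 + 685 = 4177
packet 8: 4177 + 685 = 4862
packet 9: 4862 + 685 = 5547
packet 10: 5547 + 685 = 6232
packet 11: 6232 + 685 = 6917
packet 12: 6917 + 685 = 7602
packet 13: 7602 + 685 = 8287
packet 14: 8287 + 685 = 8972

67, 752, 1437, 2122, 2807, 3492, 4177, 4862, 5547, 6232, 6917, 7602, 8287, 8972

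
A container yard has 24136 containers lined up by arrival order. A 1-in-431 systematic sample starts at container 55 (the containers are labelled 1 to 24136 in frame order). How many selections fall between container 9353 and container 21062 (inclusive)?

27

k = 431
First selection ≥ 9353: 55 + ⌈(9353−55)/431⌉·431 = 55 + 22×431 = 9537
Last selection ≤ 21062: 55 + ⌊(21062−55)/431⌋·431 = 55 + 48×431 = 20743
Count = 48 − 22 + 1 = 27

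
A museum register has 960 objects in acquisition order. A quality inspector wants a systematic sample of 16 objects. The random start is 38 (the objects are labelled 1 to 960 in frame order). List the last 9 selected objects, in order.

458, 518, 578, 638, 698, 758, 818, 878, 938

k = N/n = 960/16 = 60
8th selection = 38 + 7×60 = 458
9th: 458 + 60 = 518
10th: 518 + 60 = 578
11th: 578 + 60 = 638
12th: 638 + 60 = 698
13th: 698 + 60 = 758
14th: 758 + 60 = 818
15th: 818 + 60 = 878
16th: 878 + 60 = 938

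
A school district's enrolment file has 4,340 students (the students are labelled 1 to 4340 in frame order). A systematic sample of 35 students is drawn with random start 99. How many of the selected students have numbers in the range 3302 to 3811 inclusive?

k = 4340/35 = 124
First selection ≥ 3302: 99 + ⌈(3302−99)/124⌉·124 = 99 + 26×124 = 3323
Last selection ≤ 3811: 99 + ⌊(3811−99)/124⌋·124 = 99 + 29×124 = 3695
Count = 29 − 26 + 1 = 4

4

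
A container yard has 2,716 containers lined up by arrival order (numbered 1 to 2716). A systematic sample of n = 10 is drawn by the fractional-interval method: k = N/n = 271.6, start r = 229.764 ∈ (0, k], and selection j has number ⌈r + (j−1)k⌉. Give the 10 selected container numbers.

230, 502, 773, 1045, 1317, 1588, 1860, 2131, 2403, 2675

j=1: r + 0k = 229.764 → ⌈·⌉ = 230
j=2: r + 1k = 501.364 → ⌈·⌉ = 502
j=3: r + 2k = 772.964 → ⌈·⌉ = 773
j=4: r + 3k = 1044.564 → ⌈·⌉ = 1045
j=5: r + 4k = 1316.164 → ⌈·⌉ = 1317
j=6: r + 5k = 1587.764 → ⌈·⌉ = 1588
j=7: r + 6k = 1859.364 → ⌈·⌉ = 1860
j=8: r + 7k = 2130.964 → ⌈·⌉ = 2131
j=9: r + 8k = 2402.564 → ⌈·⌉ = 2403
j=10: r + 9k = 2674.164 → ⌈·⌉ = 2675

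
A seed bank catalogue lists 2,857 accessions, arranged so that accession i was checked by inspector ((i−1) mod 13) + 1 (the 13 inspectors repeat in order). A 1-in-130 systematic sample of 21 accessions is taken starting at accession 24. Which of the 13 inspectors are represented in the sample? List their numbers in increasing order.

Consecutive selections differ by k = 130, so their inspector numbers differ by 130 mod 13 = 0.
gcd(130, 13) = 13, so the sample visits 13/13 = 1 distinct residues mod 13.
Start 24 is inspector 11; the inspectors hit are 11.

11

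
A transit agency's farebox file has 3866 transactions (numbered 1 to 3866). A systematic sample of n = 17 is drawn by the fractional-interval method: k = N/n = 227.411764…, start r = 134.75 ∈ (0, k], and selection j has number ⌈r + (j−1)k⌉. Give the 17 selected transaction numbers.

135, 363, 590, 817, 1045, 1272, 1500, 1727, 1955, 2182, 2409, 2637, 2864, 3092, 3319, 3546, 3774

j=1: r + 0k = 134.75 → ⌈·⌉ = 135
j=2: r + 1k = 362.161764… → ⌈·⌉ = 363
j=3: r + 2k = 589.573529… → ⌈·⌉ = 590
j=4: r + 3k = 816.985294… → ⌈·⌉ = 817
j=5: r + 4k = 1044.397058… → ⌈·⌉ = 1045
j=6: r + 5k = 1271.808823… → ⌈·⌉ = 1272
j=7: r + 6k = 1499.220588… → ⌈·⌉ = 1500
j=8: r + 7k = 1726.632352… → ⌈·⌉ = 1727
j=9: r + 8k = 1954.044117… → ⌈·⌉ = 1955
j=10: r + 9k = 2181.455882… → ⌈·⌉ = 2182
j=11: r + 10k = 2408.867647… → ⌈·⌉ = 2409
j=12: r + 11k = 2636.279411… → ⌈·⌉ = 2637
j=13: r + 12k = 2863.691176… → ⌈·⌉ = 2864
j=14: r + 13k = 3091.102941… → ⌈·⌉ = 3092
j=15: r + 14k = 3318.514705… → ⌈·⌉ = 3319
j=16: r + 15k = 3545.926470… → ⌈·⌉ = 3546
j=17: r + 16k = 3773.338235… → ⌈·⌉ = 3774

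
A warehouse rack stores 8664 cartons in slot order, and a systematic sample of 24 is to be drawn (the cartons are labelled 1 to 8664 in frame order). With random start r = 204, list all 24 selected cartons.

k = N/n = 8664/24 = 361
carton 1: 204
carton 2: 204 + 361 = 565
carton 3: 565 + 361 = 926
carton 4: 926 + 361 = 1287
carton 5: 1287 + 361 = 1648
carton 6: 1648 + 361 = 2009
carton 7: 2009 + 361 = 2370
carton 8: 2370 + 361 = 2731
carton 9: 2731 + 361 = 3092
carton 10: 3092 + 361 = 3453
carton 11: 3453 + 361 = 3814
carton 12: 3814 + 361 = 4175
carton 13: 4175 + 361 = 4536
carton 14: 4536 + 361 = 4897
carton 15: 4897 + 361 = 5258
carton 16: 5258 + 361 = 5619
carton 17: 5619 + 361 = 5980
carton 18: 5980 + 361 = 6341
carton 19: 6341 + 361 = 6702
carton 20: 6702 + 361 = 7063
carton 21: 7063 + 361 = 7424
carton 22: 7424 + 361 = 7785
carton 23: 7785 + 361 = 8146
carton 24: 8146 + 361 = 8507

204, 565, 926, 1287, 1648, 2009, 2370, 2731, 3092, 3453, 3814, 4175, 4536, 4897, 5258, 5619, 5980, 6341, 6702, 7063, 7424, 7785, 8146, 8507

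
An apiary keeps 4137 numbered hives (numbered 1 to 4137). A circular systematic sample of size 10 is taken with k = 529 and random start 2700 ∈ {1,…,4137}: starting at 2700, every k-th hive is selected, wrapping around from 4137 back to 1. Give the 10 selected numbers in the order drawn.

Selection 1: 2700
Selection 2: 2700 + 529 = 3229
Selection 3: 3229 + 529 = 3758
Selection 4: 3758 + 529 = 4287 → 4287 − 4137 = 150
Selection 5: 150 + 529 = 679
Selection 6: 679 + 529 = 1208
Selection 7: 1208 + 529 = 1737
Selection 8: 1737 + 529 = 2266
Selection 9: 2266 + 529 = 2795
Selection 10: 2795 + 529 = 3324

2700, 3229, 3758, 150, 679, 1208, 1737, 2266, 2795, 3324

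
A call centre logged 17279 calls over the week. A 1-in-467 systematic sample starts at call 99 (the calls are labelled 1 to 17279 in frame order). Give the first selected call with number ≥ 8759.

8972

k = 467
Steps past start: ⌈(8759 − 99)/467⌉ = ⌈8660/467⌉ = 19
Selected call: 99 + 19×467 = 8972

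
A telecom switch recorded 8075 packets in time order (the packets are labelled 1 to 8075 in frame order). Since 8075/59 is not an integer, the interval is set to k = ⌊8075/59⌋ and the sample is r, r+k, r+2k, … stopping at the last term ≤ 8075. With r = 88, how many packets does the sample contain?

k = ⌊8075/59⌋ = 136
Achieved size = ⌊(8075 − 88)/136⌋ + 1 = ⌊7987/136⌋ + 1 = 58 + 1 = 59
(last selection: 88 + 58×136 = 7976 ≤ 8075; next would be 8112 > 8075)

59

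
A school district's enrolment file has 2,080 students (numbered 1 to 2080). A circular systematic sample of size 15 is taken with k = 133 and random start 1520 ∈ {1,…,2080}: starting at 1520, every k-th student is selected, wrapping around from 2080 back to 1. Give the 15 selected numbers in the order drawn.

1520, 1653, 1786, 1919, 2052, 105, 238, 371, 504, 637, 770, 903, 1036, 1169, 1302

Selection 1: 1520
Selection 2: 1520 + 133 = 1653
Selection 3: 1653 + 133 = 1786
Selection 4: 1786 + 133 = 1919
Selection 5: 1919 + 133 = 2052
Selection 6: 2052 + 133 = 2185 → 2185 − 2080 = 105
Selection 7: 105 + 133 = 238
Selection 8: 238 + 133 = 371
Selection 9: 371 + 133 = 504
Selection 10: 504 + 133 = 637
Selection 11: 637 + 133 = 770
Selection 12: 770 + 133 = 903
Selection 13: 903 + 133 = 1036
Selection 14: 1036 + 133 = 1169
Selection 15: 1169 + 133 = 1302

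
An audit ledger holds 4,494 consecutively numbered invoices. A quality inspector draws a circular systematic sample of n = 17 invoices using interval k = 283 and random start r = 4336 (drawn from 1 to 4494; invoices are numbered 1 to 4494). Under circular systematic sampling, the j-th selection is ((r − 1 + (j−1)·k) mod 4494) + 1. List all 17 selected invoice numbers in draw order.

Selection 1: 4336
Selection 2: 4336 + 283 = 4619 → 4619 − 4494 = 125
Selection 3: 125 + 283 = 408
Selection 4: 408 + 283 = 691
Selection 5: 691 + 283 = 974
Selection 6: 974 + 283 = 1257
Selection 7: 1257 + 283 = 1540
Selection 8: 1540 + 283 = 1823
Selection 9: 1823 + 283 = 2106
Selection 10: 2106 + 283 = 2389
Selection 11: 2389 + 283 = 2672
Selection 12: 2672 + 283 = 2955
Selection 13: 2955 + 283 = 3238
Selection 14: 3238 + 283 = 3521
Selection 15: 3521 + 283 = 3804
Selection 16: 3804 + 283 = 4087
Selection 17: 4087 + 283 = 4370

4336, 125, 408, 691, 974, 1257, 1540, 1823, 2106, 2389, 2672, 2955, 3238, 3521, 3804, 4087, 4370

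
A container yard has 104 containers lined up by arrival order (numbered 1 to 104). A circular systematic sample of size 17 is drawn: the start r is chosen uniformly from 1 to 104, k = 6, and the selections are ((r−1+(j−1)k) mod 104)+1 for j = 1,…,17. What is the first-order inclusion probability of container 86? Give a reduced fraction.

For each position j, as r ranges over 1…104 the j-th selection hits every container exactly once, so container 86 is selected for exactly 17 of the 104 starts.
Inclusion probability = 17/104.

17/104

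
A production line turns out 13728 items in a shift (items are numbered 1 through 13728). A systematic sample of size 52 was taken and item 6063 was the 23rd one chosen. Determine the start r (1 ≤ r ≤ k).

255

k = 13728/52 = 264
r = 6063 − (23−1)×264 = 6063 − 5808 = 255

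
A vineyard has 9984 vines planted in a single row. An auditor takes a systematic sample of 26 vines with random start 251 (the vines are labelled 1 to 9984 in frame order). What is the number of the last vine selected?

9851

k = 9984/26 = 384
26th selection = r + (26−1)·k = 251 + 25×384 = 251 + 9600 = 9851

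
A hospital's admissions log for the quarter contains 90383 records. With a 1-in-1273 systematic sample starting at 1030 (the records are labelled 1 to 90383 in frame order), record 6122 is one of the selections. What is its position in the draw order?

k = 1273
position = (6122 − 1030)/1273 + 1 = 5092/1273 + 1 = 4 + 1 = 5

5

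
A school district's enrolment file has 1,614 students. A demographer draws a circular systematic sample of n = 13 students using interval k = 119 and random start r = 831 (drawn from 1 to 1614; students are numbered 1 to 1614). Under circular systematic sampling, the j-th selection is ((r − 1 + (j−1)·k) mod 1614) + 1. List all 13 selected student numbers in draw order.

Selection 1: 831
Selection 2: 831 + 119 = 950
Selection 3: 950 + 119 = 1069
Selection 4: 1069 + 119 = 1188
Selection 5: 1188 + 119 = 1307
Selection 6: 1307 + 119 = 1426
Selection 7: 1426 + 119 = 1545
Selection 8: 1545 + 119 = 1664 → 1664 − 1614 = 50
Selection 9: 50 + 119 = 169
Selection 10: 169 + 119 = 288
Selection 11: 288 + 119 = 407
Selection 12: 407 + 119 = 526
Selection 13: 526 + 119 = 645

831, 950, 1069, 1188, 1307, 1426, 1545, 50, 169, 288, 407, 526, 645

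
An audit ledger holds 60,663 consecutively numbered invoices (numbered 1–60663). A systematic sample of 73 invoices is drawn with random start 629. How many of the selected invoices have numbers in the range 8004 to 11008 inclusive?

k = 60663/73 = 831
First selection ≥ 8004: 629 + ⌈(8004−629)/831⌉·831 = 629 + 9×831 = 8108
Last selection ≤ 11008: 629 + ⌊(11008−629)/831⌋·831 = 629 + 12×831 = 10601
Count = 12 − 9 + 1 = 4

4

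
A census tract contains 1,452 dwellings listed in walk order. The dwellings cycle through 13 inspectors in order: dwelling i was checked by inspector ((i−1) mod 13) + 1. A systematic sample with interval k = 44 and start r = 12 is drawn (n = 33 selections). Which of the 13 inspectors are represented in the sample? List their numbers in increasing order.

Consecutive selections differ by k = 44, so their inspector numbers differ by 44 mod 13 = 5.
gcd(44, 13) = 1, so the sample visits 13/1 = 13 distinct residues mod 13.
Start 12 is inspector 12; the inspectors hit are 1, 2, 3, 4, 5, 6, 7, 8, 9, 10, 11, 12, 13.

1, 2, 3, 4, 5, 6, 7, 8, 9, 10, 11, 12, 13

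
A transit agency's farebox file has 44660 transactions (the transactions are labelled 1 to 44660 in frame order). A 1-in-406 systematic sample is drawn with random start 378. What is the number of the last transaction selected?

44632

k = 406
110th selection = r + (110−1)·k = 378 + 109×406 = 378 + 44254 = 44632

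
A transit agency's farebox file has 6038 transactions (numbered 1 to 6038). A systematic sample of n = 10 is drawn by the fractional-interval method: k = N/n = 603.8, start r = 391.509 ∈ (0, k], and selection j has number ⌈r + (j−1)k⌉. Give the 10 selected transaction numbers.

392, 996, 1600, 2203, 2807, 3411, 4015, 4619, 5222, 5826

j=1: r + 0k = 391.509 → ⌈·⌉ = 392
j=2: r + 1k = 995.309 → ⌈·⌉ = 996
j=3: r + 2k = 1599.109 → ⌈·⌉ = 1600
j=4: r + 3k = 2202.909 → ⌈·⌉ = 2203
j=5: r + 4k = 2806.709 → ⌈·⌉ = 2807
j=6: r + 5k = 3410.509 → ⌈·⌉ = 3411
j=7: r + 6k = 4014.309 → ⌈·⌉ = 4015
j=8: r + 7k = 4618.109 → ⌈·⌉ = 4619
j=9: r + 8k = 5221.909 → ⌈·⌉ = 5222
j=10: r + 9k = 5825.709 → ⌈·⌉ = 5826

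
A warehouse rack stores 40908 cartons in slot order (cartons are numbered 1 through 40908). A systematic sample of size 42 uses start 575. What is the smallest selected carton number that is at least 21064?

k = 40908/42 = 974
Steps past start: ⌈(21064 − 575)/974⌉ = ⌈20489/974⌉ = 22
Selected carton: 575 + 22×974 = 22003

22003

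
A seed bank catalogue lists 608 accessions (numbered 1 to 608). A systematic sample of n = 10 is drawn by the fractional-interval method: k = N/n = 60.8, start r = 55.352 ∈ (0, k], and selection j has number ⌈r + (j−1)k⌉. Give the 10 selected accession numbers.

j=1: r + 0k = 55.352 → ⌈·⌉ = 56
j=2: r + 1k = 116.152 → ⌈·⌉ = 117
j=3: r + 2k = 176.952 → ⌈·⌉ = 177
j=4: r + 3k = 237.752 → ⌈·⌉ = 238
j=5: r + 4k = 298.552 → ⌈·⌉ = 299
j=6: r + 5k = 359.352 → ⌈·⌉ = 360
j=7: r + 6k = 420.152 → ⌈·⌉ = 421
j=8: r + 7k = 480.952 → ⌈·⌉ = 481
j=9: r + 8k = 541.752 → ⌈·⌉ = 542
j=10: r + 9k = 602.552 → ⌈·⌉ = 603

56, 117, 177, 238, 299, 360, 421, 481, 542, 603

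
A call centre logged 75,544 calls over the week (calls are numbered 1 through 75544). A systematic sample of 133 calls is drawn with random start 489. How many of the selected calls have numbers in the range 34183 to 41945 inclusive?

k = 75544/133 = 568
First selection ≥ 34183: 489 + ⌈(34183−489)/568⌉·568 = 489 + 60×568 = 34569
Last selection ≤ 41945: 489 + ⌊(41945−489)/568⌋·568 = 489 + 72×568 = 41385
Count = 72 − 60 + 1 = 13

13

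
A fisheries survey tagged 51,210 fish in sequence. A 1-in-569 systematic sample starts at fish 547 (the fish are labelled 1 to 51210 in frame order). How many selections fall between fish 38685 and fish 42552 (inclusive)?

k = 569
First selection ≥ 38685: 547 + ⌈(38685−547)/569⌉·569 = 547 + 68×569 = 39239
Last selection ≤ 42552: 547 + ⌊(42552−547)/569⌋·569 = 547 + 73×569 = 42084
Count = 73 − 68 + 1 = 6

6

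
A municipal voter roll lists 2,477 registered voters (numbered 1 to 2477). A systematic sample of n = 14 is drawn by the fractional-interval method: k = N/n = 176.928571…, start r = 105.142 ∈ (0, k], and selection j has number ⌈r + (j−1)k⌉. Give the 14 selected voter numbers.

106, 283, 459, 636, 813, 990, 1167, 1344, 1521, 1698, 1875, 2052, 2229, 2406

j=1: r + 0k = 105.142 → ⌈·⌉ = 106
j=2: r + 1k = 282.070571… → ⌈·⌉ = 283
j=3: r + 2k = 458.999142… → ⌈·⌉ = 459
j=4: r + 3k = 635.927714… → ⌈·⌉ = 636
j=5: r + 4k = 812.856285… → ⌈·⌉ = 813
j=6: r + 5k = 989.784857… → ⌈·⌉ = 990
j=7: r + 6k = 1166.713428… → ⌈·⌉ = 1167
j=8: r + 7k = 1343.642 → ⌈·⌉ = 1344
j=9: r + 8k = 1520.570571… → ⌈·⌉ = 1521
j=10: r + 9k = 1697.499142… → ⌈·⌉ = 1698
j=11: r + 10k = 1874.427714… → ⌈·⌉ = 1875
j=12: r + 11k = 2051.356285… → ⌈·⌉ = 2052
j=13: r + 12k = 2228.284857… → ⌈·⌉ = 2229
j=14: r + 13k = 2405.213428… → ⌈·⌉ = 2406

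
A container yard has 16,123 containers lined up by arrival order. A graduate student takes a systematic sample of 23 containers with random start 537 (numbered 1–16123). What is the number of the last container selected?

15959

k = 16123/23 = 701
23rd selection = r + (23−1)·k = 537 + 22×701 = 537 + 15422 = 15959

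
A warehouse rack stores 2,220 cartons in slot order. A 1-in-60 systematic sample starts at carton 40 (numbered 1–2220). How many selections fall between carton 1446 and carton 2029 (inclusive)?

10

k = 60
First selection ≥ 1446: 40 + ⌈(1446−40)/60⌉·60 = 40 + 24×60 = 1480
Last selection ≤ 2029: 40 + ⌊(2029−40)/60⌋·60 = 40 + 33×60 = 2020
Count = 33 − 24 + 1 = 10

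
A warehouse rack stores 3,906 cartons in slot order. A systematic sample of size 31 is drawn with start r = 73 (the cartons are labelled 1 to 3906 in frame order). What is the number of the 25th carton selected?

k = 3906/31 = 126
25th selection = r + (25−1)·k = 73 + 24×126 = 73 + 3024 = 3097

3097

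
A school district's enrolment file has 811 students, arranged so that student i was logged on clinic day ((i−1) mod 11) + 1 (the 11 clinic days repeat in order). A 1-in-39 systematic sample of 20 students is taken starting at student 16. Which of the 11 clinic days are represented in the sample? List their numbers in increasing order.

1, 2, 3, 4, 5, 6, 7, 8, 9, 10, 11

Consecutive selections differ by k = 39, so their clinic day numbers differ by 39 mod 11 = 6.
gcd(39, 11) = 1, so the sample visits 11/1 = 11 distinct residues mod 11.
Start 16 is clinic day 5; the clinic days hit are 1, 2, 3, 4, 5, 6, 7, 8, 9, 10, 11.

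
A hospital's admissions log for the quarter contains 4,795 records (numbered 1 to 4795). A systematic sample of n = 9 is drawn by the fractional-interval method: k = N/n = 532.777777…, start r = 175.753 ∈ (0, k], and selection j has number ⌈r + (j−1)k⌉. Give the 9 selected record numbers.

j=1: r + 0k = 175.753 → ⌈·⌉ = 176
j=2: r + 1k = 708.530777… → ⌈·⌉ = 709
j=3: r + 2k = 1241.308555… → ⌈·⌉ = 1242
j=4: r + 3k = 1774.086333… → ⌈·⌉ = 1775
j=5: r + 4k = 2306.864111… → ⌈·⌉ = 2307
j=6: r + 5k = 2839.641888… → ⌈·⌉ = 2840
j=7: r + 6k = 3372.419666… → ⌈·⌉ = 3373
j=8: r + 7k = 3905.197444… → ⌈·⌉ = 3906
j=9: r + 8k = 4437.975222… → ⌈·⌉ = 4438

176, 709, 1242, 1775, 2307, 2840, 3373, 3906, 4438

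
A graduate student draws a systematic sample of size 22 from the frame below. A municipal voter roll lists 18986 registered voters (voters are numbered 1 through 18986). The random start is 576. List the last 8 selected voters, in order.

k = N/n = 18986/22 = 863
15th selection = 576 + 14×863 = 12658
16th: 12658 + 863 = 13521
17th: 13521 + 863 = 14384
18th: 14384 + 863 = 15247
19th: 15247 + 863 = 16110
20th: 16110 + 863 = 16973
21st: 16973 + 863 = 17836
22nd: 17836 + 863 = 18699

12658, 13521, 14384, 15247, 16110, 16973, 17836, 18699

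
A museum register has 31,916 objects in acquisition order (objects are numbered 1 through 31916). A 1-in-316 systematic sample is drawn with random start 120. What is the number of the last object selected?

k = 316
101st selection = r + (101−1)·k = 120 + 100×316 = 120 + 31600 = 31720

31720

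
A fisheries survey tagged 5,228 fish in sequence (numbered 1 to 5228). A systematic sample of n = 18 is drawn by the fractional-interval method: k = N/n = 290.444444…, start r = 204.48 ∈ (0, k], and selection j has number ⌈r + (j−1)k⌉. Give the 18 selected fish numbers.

205, 495, 786, 1076, 1367, 1657, 1948, 2238, 2529, 2819, 3109, 3400, 3690, 3981, 4271, 4562, 4852, 5143

j=1: r + 0k = 204.48 → ⌈·⌉ = 205
j=2: r + 1k = 494.924444… → ⌈·⌉ = 495
j=3: r + 2k = 785.368888… → ⌈·⌉ = 786
j=4: r + 3k = 1075.813333… → ⌈·⌉ = 1076
j=5: r + 4k = 1366.257777… → ⌈·⌉ = 1367
j=6: r + 5k = 1656.702222… → ⌈·⌉ = 1657
j=7: r + 6k = 1947.146666… → ⌈·⌉ = 1948
j=8: r + 7k = 2237.591111… → ⌈·⌉ = 2238
j=9: r + 8k = 2528.035555… → ⌈·⌉ = 2529
j=10: r + 9k = 2818.48 → ⌈·⌉ = 2819
j=11: r + 10k = 3108.924444… → ⌈·⌉ = 3109
j=12: r + 11k = 3399.368888… → ⌈·⌉ = 3400
j=13: r + 12k = 3689.813333… → ⌈·⌉ = 3690
j=14: r + 13k = 3980.257777… → ⌈·⌉ = 3981
j=15: r + 14k = 4270.702222… → ⌈·⌉ = 4271
j=16: r + 15k = 4561.146666… → ⌈·⌉ = 4562
j=17: r + 16k = 4851.591111… → ⌈·⌉ = 4852
j=18: r + 17k = 5142.035555… → ⌈·⌉ = 5143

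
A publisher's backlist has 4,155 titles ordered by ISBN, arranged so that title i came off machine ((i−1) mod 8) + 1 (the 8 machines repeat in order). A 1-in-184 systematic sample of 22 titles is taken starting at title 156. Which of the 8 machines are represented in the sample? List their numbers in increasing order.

4

Consecutive selections differ by k = 184, so their machine numbers differ by 184 mod 8 = 0.
gcd(184, 8) = 8, so the sample visits 8/8 = 1 distinct residues mod 8.
Start 156 is machine 4; the machines hit are 4.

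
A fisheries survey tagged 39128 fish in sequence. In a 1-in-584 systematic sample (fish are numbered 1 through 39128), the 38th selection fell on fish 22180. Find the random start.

572

k = 584
r = 22180 − (38−1)×584 = 22180 − 21608 = 572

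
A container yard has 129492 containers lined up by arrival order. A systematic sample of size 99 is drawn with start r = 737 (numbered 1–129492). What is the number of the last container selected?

k = 129492/99 = 1308
99th selection = r + (99−1)·k = 737 + 98×1308 = 737 + 128184 = 128921

128921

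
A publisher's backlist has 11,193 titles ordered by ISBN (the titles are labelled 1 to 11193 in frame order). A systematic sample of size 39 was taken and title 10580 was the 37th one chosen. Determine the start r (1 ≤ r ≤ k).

248

k = 11193/39 = 287
r = 10580 − (37−1)×287 = 10580 − 10332 = 248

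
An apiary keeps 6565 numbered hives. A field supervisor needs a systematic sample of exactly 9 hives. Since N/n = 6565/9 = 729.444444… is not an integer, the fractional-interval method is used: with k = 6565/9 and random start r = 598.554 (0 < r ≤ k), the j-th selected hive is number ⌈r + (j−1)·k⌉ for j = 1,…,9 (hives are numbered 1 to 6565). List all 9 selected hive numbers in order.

j=1: r + 0k = 598.554 → ⌈·⌉ = 599
j=2: r + 1k = 1327.998444… → ⌈·⌉ = 1328
j=3: r + 2k = 2057.442888… → ⌈·⌉ = 2058
j=4: r + 3k = 2786.887333… → ⌈·⌉ = 2787
j=5: r + 4k = 3516.331777… → ⌈·⌉ = 3517
j=6: r + 5k = 4245.776222… → ⌈·⌉ = 4246
j=7: r + 6k = 4975.220666… → ⌈·⌉ = 4976
j=8: r + 7k = 5704.665111… → ⌈·⌉ = 5705
j=9: r + 8k = 6434.109555… → ⌈·⌉ = 6435

599, 1328, 2058, 2787, 3517, 4246, 4976, 5705, 6435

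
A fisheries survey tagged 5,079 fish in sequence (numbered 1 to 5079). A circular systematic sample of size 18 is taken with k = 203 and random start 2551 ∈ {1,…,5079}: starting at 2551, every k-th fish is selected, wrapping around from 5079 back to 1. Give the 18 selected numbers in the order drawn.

Selection 1: 2551
Selection 2: 2551 + 203 = 2754
Selection 3: 2754 + 203 = 2957
Selection 4: 2957 + 203 = 3160
Selection 5: 3160 + 203 = 3363
Selection 6: 3363 + 203 = 3566
Selection 7: 3566 + 203 = 3769
Selection 8: 3769 + 203 = 3972
Selection 9: 3972 + 203 = 4175
Selection 10: 4175 + 203 = 4378
Selection 11: 4378 + 203 = 4581
Selection 12: 4581 + 203 = 4784
Selection 13: 4784 + 203 = 4987
Selection 14: 4987 + 203 = 5190 → 5190 − 5079 = 111
Selection 15: 111 + 203 = 314
Selection 16: 314 + 203 = 517
Selection 17: 517 + 203 = 720
Selection 18: 720 + 203 = 923

2551, 2754, 2957, 3160, 3363, 3566, 3769, 3972, 4175, 4378, 4581, 4784, 4987, 111, 314, 517, 720, 923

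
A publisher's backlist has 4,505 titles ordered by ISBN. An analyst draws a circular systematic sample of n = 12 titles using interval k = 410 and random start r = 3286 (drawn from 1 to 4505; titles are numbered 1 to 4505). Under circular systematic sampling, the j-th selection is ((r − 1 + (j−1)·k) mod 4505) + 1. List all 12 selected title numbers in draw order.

Selection 1: 3286
Selection 2: 3286 + 410 = 3696
Selection 3: 3696 + 410 = 4106
Selection 4: 4106 + 410 = 4516 → 4516 − 4505 = 11
Selection 5: 11 + 410 = 421
Selection 6: 421 + 410 = 831
Selection 7: 831 + 410 = 1241
Selection 8: 1241 + 410 = 1651
Selection 9: 1651 + 410 = 2061
Selection 10: 2061 + 410 = 2471
Selection 11: 2471 + 410 = 2881
Selection 12: 2881 + 410 = 3291

3286, 3696, 4106, 11, 421, 831, 1241, 1651, 2061, 2471, 2881, 3291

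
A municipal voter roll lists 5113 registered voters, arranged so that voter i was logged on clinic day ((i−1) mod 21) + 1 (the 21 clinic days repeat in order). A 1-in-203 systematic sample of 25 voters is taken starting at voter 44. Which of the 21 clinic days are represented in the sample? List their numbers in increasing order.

Consecutive selections differ by k = 203, so their clinic day numbers differ by 203 mod 21 = 14.
gcd(203, 21) = 7, so the sample visits 21/7 = 3 distinct residues mod 21.
Start 44 is clinic day 2; the clinic days hit are 2, 9, 16.

2, 9, 16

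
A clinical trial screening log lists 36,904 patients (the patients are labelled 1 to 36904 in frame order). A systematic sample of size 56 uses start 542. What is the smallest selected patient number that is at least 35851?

k = 36904/56 = 659
Steps past start: ⌈(35851 − 542)/659⌉ = ⌈35309/659⌉ = 54
Selected patient: 542 + 54×659 = 36128

36128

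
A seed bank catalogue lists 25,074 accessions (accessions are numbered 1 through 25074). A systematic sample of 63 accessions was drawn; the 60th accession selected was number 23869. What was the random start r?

k = 25074/63 = 398
r = 23869 − (60−1)×398 = 23869 − 23482 = 387

387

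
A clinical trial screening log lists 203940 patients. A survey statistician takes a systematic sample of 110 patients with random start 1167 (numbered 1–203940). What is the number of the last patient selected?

203253

k = 203940/110 = 1854
110th selection = r + (110−1)·k = 1167 + 109×1854 = 1167 + 202086 = 203253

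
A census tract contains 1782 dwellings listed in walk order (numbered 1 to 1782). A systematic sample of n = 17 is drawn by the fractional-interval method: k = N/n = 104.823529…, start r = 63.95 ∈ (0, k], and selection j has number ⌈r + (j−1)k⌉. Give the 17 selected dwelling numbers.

j=1: r + 0k = 63.95 → ⌈·⌉ = 64
j=2: r + 1k = 168.773529… → ⌈·⌉ = 169
j=3: r + 2k = 273.597058… → ⌈·⌉ = 274
j=4: r + 3k = 378.420588… → ⌈·⌉ = 379
j=5: r + 4k = 483.244117… → ⌈·⌉ = 484
j=6: r + 5k = 588.067647… → ⌈·⌉ = 589
j=7: r + 6k = 692.891176… → ⌈·⌉ = 693
j=8: r + 7k = 797.714705… → ⌈·⌉ = 798
j=9: r + 8k = 902.538235… → ⌈·⌉ = 903
j=10: r + 9k = 1007.361764… → ⌈·⌉ = 1008
j=11: r + 10k = 1112.185294… → ⌈·⌉ = 1113
j=12: r + 11k = 1217.008823… → ⌈·⌉ = 1218
j=13: r + 12k = 1321.832352… → ⌈·⌉ = 1322
j=14: r + 13k = 1426.655882… → ⌈·⌉ = 1427
j=15: r + 14k = 1531.479411… → ⌈·⌉ = 1532
j=16: r + 15k = 1636.302941… → ⌈·⌉ = 1637
j=17: r + 16k = 1741.126470… → ⌈·⌉ = 1742

64, 169, 274, 379, 484, 589, 693, 798, 903, 1008, 1113, 1218, 1322, 1427, 1532, 1637, 1742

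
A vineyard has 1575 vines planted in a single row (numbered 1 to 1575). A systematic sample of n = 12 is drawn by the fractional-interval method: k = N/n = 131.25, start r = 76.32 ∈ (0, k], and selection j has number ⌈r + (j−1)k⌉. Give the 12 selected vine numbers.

77, 208, 339, 471, 602, 733, 864, 996, 1127, 1258, 1389, 1521

j=1: r + 0k = 76.32 → ⌈·⌉ = 77
j=2: r + 1k = 207.57 → ⌈·⌉ = 208
j=3: r + 2k = 338.82 → ⌈·⌉ = 339
j=4: r + 3k = 470.07 → ⌈·⌉ = 471
j=5: r + 4k = 601.32 → ⌈·⌉ = 602
j=6: r + 5k = 732.57 → ⌈·⌉ = 733
j=7: r + 6k = 863.82 → ⌈·⌉ = 864
j=8: r + 7k = 995.07 → ⌈·⌉ = 996
j=9: r + 8k = 1126.32 → ⌈·⌉ = 1127
j=10: r + 9k = 1257.57 → ⌈·⌉ = 1258
j=11: r + 10k = 1388.82 → ⌈·⌉ = 1389
j=12: r + 11k = 1520.07 → ⌈·⌉ = 1521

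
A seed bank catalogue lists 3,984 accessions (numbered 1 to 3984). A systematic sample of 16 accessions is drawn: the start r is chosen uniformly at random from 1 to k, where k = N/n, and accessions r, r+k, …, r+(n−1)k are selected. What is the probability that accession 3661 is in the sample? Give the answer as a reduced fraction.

1/249

k = 3984/16 = 249.
Accession 3661 is selected iff r ≡ 3661 (mod 249); exactly one such r in {1,…,249}.
Inclusion probability = 1/249.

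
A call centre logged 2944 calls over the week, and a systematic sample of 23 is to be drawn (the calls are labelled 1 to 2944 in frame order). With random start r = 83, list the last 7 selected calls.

k = N/n = 2944/23 = 128
17th selection = 83 + 16×128 = 2131
18th: 2131 + 128 = 2259
19th: 2259 + 128 = 2387
20th: 2387 + 128 = 2515
21st: 2515 + 128 = 2643
22nd: 2643 + 128 = 2771
23rd: 2771 + 128 = 2899

2131, 2259, 2387, 2515, 2643, 2771, 2899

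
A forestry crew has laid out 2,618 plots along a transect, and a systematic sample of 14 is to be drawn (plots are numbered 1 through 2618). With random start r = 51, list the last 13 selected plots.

238, 425, 612, 799, 986, 1173, 1360, 1547, 1734, 1921, 2108, 2295, 2482

k = N/n = 2618/14 = 187
2nd selection = 51 + 1×187 = 238
3rd: 238 + 187 = 425
4th: 425 + 187 = 612
5th: 612 + 187 = 799
6th: 799 + 187 = 986
7th: 986 + 187 = 1173
8th: 1173 + 187 = 1360
9th: 1360 + 187 = 1547
10th: 1547 + 187 = 1734
11th: 1734 + 187 = 1921
12th: 1921 + 187 = 2108
13th: 2108 + 187 = 2295
14th: 2295 + 187 = 2482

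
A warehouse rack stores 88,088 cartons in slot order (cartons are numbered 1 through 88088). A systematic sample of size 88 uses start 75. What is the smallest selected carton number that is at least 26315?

k = 88088/88 = 1001
Steps past start: ⌈(26315 − 75)/1001⌉ = ⌈26240/1001⌉ = 27
Selected carton: 75 + 27×1001 = 27102

27102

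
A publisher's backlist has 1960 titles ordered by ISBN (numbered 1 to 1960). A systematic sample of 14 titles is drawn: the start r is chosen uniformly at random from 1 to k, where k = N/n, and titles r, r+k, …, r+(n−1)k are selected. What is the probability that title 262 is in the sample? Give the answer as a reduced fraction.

1/140

k = 1960/14 = 140.
Title 262 is selected iff r ≡ 262 (mod 140); exactly one such r in {1,…,140}.
Inclusion probability = 1/140.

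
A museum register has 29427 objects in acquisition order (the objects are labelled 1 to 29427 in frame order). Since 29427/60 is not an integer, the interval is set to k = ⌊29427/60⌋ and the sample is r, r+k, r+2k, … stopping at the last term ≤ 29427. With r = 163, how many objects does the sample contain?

k = ⌊29427/60⌋ = 490
Achieved size = ⌊(29427 − 163)/490⌋ + 1 = ⌊29264/490⌋ + 1 = 59 + 1 = 60
(last selection: 163 + 59×490 = 29073 ≤ 29427; next would be 29563 > 29427)

60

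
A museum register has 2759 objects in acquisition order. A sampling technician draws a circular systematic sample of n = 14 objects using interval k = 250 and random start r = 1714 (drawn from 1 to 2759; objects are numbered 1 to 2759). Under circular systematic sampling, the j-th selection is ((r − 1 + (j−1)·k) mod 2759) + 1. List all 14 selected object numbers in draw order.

1714, 1964, 2214, 2464, 2714, 205, 455, 705, 955, 1205, 1455, 1705, 1955, 2205

Selection 1: 1714
Selection 2: 1714 + 250 = 1964
Selection 3: 1964 + 250 = 2214
Selection 4: 2214 + 250 = 2464
Selection 5: 2464 + 250 = 2714
Selection 6: 2714 + 250 = 2964 → 2964 − 2759 = 205
Selection 7: 205 + 250 = 455
Selection 8: 455 + 250 = 705
Selection 9: 705 + 250 = 955
Selection 10: 955 + 250 = 1205
Selection 11: 1205 + 250 = 1455
Selection 12: 1455 + 250 = 1705
Selection 13: 1705 + 250 = 1955
Selection 14: 1955 + 250 = 2205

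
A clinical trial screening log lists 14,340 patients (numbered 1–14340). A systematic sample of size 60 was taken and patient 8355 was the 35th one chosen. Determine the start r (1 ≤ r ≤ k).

k = 14340/60 = 239
r = 8355 − (35−1)×239 = 8355 − 8126 = 229

229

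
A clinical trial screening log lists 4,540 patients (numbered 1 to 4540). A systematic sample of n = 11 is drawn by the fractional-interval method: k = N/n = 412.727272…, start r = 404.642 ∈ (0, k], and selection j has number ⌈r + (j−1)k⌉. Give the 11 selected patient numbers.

j=1: r + 0k = 404.642 → ⌈·⌉ = 405
j=2: r + 1k = 817.369272… → ⌈·⌉ = 818
j=3: r + 2k = 1230.096545… → ⌈·⌉ = 1231
j=4: r + 3k = 1642.823818… → ⌈·⌉ = 1643
j=5: r + 4k = 2055.551090… → ⌈·⌉ = 2056
j=6: r + 5k = 2468.278363… → ⌈·⌉ = 2469
j=7: r + 6k = 2881.005636… → ⌈·⌉ = 2882
j=8: r + 7k = 3293.732909… → ⌈·⌉ = 3294
j=9: r + 8k = 3706.460181… → ⌈·⌉ = 3707
j=10: r + 9k = 4119.187454… → ⌈·⌉ = 4120
j=11: r + 10k = 4531.914727… → ⌈·⌉ = 4532

405, 818, 1231, 1643, 2056, 2469, 2882, 3294, 3707, 4120, 4532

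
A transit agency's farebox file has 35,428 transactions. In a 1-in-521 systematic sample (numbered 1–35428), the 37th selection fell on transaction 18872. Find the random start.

k = 521
r = 18872 − (37−1)×521 = 18872 − 18756 = 116

116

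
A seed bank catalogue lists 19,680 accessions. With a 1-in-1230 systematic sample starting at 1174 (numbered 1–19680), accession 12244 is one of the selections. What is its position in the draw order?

10

k = 1230
position = (12244 − 1174)/1230 + 1 = 11070/1230 + 1 = 9 + 1 = 10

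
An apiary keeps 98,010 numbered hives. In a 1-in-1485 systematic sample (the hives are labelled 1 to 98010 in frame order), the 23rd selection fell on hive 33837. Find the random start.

k = 1485
r = 33837 − (23−1)×1485 = 33837 − 32670 = 1167

1167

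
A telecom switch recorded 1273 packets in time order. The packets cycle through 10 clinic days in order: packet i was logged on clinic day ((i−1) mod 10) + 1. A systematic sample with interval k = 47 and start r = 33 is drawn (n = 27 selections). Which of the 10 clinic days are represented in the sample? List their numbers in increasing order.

Consecutive selections differ by k = 47, so their clinic day numbers differ by 47 mod 10 = 7.
gcd(47, 10) = 1, so the sample visits 10/1 = 10 distinct residues mod 10.
Start 33 is clinic day 3; the clinic days hit are 1, 2, 3, 4, 5, 6, 7, 8, 9, 10.

1, 2, 3, 4, 5, 6, 7, 8, 9, 10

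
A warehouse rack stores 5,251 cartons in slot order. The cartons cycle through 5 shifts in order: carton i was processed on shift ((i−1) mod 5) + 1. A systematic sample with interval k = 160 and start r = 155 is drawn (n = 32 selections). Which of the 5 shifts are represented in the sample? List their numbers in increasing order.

5

Consecutive selections differ by k = 160, so their shift numbers differ by 160 mod 5 = 0.
gcd(160, 5) = 5, so the sample visits 5/5 = 1 distinct residues mod 5.
Start 155 is shift 5; the shifts hit are 5.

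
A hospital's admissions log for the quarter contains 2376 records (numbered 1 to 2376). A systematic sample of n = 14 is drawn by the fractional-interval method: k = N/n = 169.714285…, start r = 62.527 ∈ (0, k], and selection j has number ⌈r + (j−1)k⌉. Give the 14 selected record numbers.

j=1: r + 0k = 62.527 → ⌈·⌉ = 63
j=2: r + 1k = 232.241285… → ⌈·⌉ = 233
j=3: r + 2k = 401.955571… → ⌈·⌉ = 402
j=4: r + 3k = 571.669857… → ⌈·⌉ = 572
j=5: r + 4k = 741.384142… → ⌈·⌉ = 742
j=6: r + 5k = 911.098428… → ⌈·⌉ = 912
j=7: r + 6k = 1080.812714… → ⌈·⌉ = 1081
j=8: r + 7k = 1250.527 → ⌈·⌉ = 1251
j=9: r + 8k = 1420.241285… → ⌈·⌉ = 1421
j=10: r + 9k = 1589.955571… → ⌈·⌉ = 1590
j=11: r + 10k = 1759.669857… → ⌈·⌉ = 1760
j=12: r + 11k = 1929.384142… → ⌈·⌉ = 1930
j=13: r + 12k = 2099.098428… → ⌈·⌉ = 2100
j=14: r + 13k = 2268.812714… → ⌈·⌉ = 2269

63, 233, 402, 572, 742, 912, 1081, 1251, 1421, 1590, 1760, 1930, 2100, 2269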